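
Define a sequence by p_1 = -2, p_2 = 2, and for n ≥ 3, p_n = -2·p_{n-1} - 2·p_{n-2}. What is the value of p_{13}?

p_3 = 0  p_4 = -4  p_5 = 8  …  p_{10} = 32  p_{11} = 0  p_{12} = -64  p_{13} = 128.

128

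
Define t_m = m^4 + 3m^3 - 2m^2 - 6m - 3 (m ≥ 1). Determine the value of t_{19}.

150059

t_{19} = 1·19^4 + 3·19^3 - 2·19^2 - 6·19 - 3 = 150059.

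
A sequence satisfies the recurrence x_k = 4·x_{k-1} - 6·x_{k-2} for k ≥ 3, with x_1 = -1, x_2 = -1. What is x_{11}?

-8416

Compute successive terms:
x_3 = 2  x_4 = 14  x_5 = 44  x_6 = 92  x_7 = 104  x_8 = -136  x_9 = -1168  x_{10} = -3856  x_{11} = -8416.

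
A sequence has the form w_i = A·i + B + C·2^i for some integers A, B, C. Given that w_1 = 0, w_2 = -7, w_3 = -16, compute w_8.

-289

The three given values yield: A + B + 2C = 0; 2A + B + 4C = -7; 3A + B + 8C = -16.
Subtracting the first from the second: A + 2C = -7.
Subtracting the second from the third: A + 4C = -9.
Solving: C = -1, A = -5, then B = 7.
Hence w_8 = -5·8 + 7 + (-1)·256 = -289.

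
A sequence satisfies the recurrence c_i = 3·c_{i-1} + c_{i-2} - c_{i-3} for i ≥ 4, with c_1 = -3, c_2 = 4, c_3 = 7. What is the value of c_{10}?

30064

Applying the relation repeatedly:
c_4 = 28  c_5 = 87  c_6 = 282  c_7 = 905  c_8 = 2910  c_9 = 9353  c_{10} = 30064.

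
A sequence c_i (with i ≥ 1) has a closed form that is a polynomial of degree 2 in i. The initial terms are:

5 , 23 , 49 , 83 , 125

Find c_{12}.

1st diffs: 18, 26, 34, 42.
2nd diffs: 8, 8, 8 (constant).
Newton forward-difference form: c_i = 5 + 18·C(i-1,1) + 8·C(i-1,2).
At i = 12: i-1 = 11, so c_{12} = 5 + 198 + 440 = 643.

643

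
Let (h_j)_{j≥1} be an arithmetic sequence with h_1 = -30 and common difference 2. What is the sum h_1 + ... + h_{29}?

h_j = -30 + (j - 1)·2.
h_{29} = 26; S = 29·(-30 + 26)/2 = -58.

-58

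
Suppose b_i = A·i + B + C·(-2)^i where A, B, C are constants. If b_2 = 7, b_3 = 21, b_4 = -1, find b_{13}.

At i = 2, 3, 4: 2A + B + 4C = 7; 3A + B - 8C = 21; 4A + B + 16C = -1.
Subtracting the first from the second: A - 12C = 14.
Subtracting the second from the third: A + 24C = -22.
Solving: C = -1, A = 2, then B = 7.
So b_i = 2·i + 7 + (-1)·(-2)^i; at i=13 this is 8225.

8225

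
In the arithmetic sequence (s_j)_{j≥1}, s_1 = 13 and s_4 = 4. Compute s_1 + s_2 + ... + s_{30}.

-915

Common difference d = (4 - 13) / (4 - 1) = -3.
s_j = 13 + (j - 1)·(-3).
s_{30} = -74; S = 30·(13 + (-74))/2 = -915.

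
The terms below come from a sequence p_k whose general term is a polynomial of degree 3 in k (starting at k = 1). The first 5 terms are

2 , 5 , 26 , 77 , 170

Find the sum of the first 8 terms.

1st diffs: 3, 21, 51, 93.
2nd diffs: 18, 30, 42.
3rd diffs: 12, 12 (constant).
Newton forward-difference form: p_k = 2 + 3·C(k-1,1) + 18·C(k-1,2) + 12·C(k-1,3).
Continuing: 317, 530, 821.
Summing k = 1..8 (8 terms) gives 1948.

1948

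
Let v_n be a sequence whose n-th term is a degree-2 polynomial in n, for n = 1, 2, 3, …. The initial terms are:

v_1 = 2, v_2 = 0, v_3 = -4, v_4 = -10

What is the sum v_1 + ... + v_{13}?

-702

1st diffs: -2, -4, -6.
2nd diffs: -2, -2 (constant).
Newton forward-difference form: v_n = 2 + (-2)·C(n-1,1) + (-2)·C(n-1,2).
Continuing: …, -18, -28, -40, -54, …, v_{13} = -154.
Summing n = 1..13 (13 terms) gives -702.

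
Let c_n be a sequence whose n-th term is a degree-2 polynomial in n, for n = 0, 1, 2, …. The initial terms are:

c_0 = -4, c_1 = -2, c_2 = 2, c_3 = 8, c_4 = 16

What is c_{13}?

178

1st diffs: 2, 4, 6, 8.
2nd diffs: 2, 2, 2 (constant).
So c_n = n^2 + n - 4.
Evaluating at n = 13 gives c_{13} = 178.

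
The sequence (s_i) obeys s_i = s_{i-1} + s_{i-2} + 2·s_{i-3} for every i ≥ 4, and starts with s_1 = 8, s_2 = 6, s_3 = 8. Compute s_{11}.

3218

s_4 = 30;  s_5 = 50;  s_6 = 96;  s_7 = 206;  s_8 = 402;  s_9 = 800;  s_{10} = 1614;  s_{11} = 3218.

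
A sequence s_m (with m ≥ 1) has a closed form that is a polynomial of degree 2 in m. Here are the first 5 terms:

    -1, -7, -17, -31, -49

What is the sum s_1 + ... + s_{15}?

1st diffs: -6, -10, -14, -18.
2nd diffs: -4, -4, -4 (constant).
Newton forward-difference form: s_m = -1 + (-6)·C(m-1,1) + (-4)·C(m-1,2).
Continuing: …, -71, -97, -127, -161, …, s_{15} = -449.
Summing m = 1..15 (15 terms) gives -2465.

-2465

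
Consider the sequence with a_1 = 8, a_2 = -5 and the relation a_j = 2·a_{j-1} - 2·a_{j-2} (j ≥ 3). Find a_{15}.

a_3 = -26;  a_4 = -42;  a_5 = -32;  …;  a_{12} = -672;  a_{13} = -512;  a_{14} = 320;  a_{15} = 1664.

1664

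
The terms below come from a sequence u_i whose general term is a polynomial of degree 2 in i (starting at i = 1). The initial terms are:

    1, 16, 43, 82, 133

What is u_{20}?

1st diffs: 15, 27, 39, 51.
2nd diffs: 12, 12, 12 (constant).
Newton forward-difference form: u_i = 1 + 15·C(i-1,1) + 12·C(i-1,2).
At i = 20: i-1 = 19, so u_{20} = 1 + 285 + 2052 = 2338.

2338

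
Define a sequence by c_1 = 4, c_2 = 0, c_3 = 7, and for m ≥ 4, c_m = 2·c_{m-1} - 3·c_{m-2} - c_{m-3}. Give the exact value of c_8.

-52

Step forward from the initial values:
c_4 = 10, c_5 = -1, c_6 = -39, c_7 = -85, c_8 = -52.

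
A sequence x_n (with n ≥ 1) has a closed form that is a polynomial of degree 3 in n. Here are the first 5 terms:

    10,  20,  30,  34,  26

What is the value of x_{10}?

1st diffs: 10, 10, 4, -8.
2nd diffs: 0, -6, -12.
3rd diffs: -6, -6 (constant).
Newton forward-difference form: x_n = 10 + 10·C(n-1,1) + (-6)·C(n-1,3).
At n = 10: n-1 = 9, so x_{10} = 10 + 90 - 504 = -404.

-404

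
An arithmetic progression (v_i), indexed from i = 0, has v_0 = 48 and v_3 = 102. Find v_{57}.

1074

Common difference d = (102 - 48) / (3 - 0) = 18.
v_i = 48 + (i - 0)·18.
v_{57} = 48 + 57·18 = 1074.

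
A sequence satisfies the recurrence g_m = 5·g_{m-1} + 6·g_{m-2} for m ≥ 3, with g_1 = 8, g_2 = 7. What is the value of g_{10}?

Iterate the recurrence:
g_3 = 83; g_4 = 457; g_5 = 2783; g_6 = 16657; g_7 = 99983; g_8 = 599857; g_9 = 3599183; g_{10} = 21595057.
(Characteristic roots are 6 and -1.)

21595057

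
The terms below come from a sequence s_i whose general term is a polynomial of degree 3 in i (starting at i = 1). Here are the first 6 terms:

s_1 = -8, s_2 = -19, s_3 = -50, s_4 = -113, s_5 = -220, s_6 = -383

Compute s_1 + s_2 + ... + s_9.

-3660

1st diffs: -11, -31, -63, -107, -163.
2nd diffs: -20, -32, -44, -56.
3rd diffs: -12, -12, -12 (constant).
Newton forward-difference form: s_i = -8 + (-11)·C(i-1,1) + (-20)·C(i-1,2) + (-12)·C(i-1,3).
Continuing: -614, -925, -1328.
Summing i = 1..9 (9 terms) gives -3660.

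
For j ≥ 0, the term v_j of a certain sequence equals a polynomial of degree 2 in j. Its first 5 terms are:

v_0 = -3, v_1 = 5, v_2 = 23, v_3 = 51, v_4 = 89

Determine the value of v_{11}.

1st diffs: 8, 18, 28, 38.
2nd diffs: 10, 10, 10 (constant).
Newton forward-difference form: v_j = -3 + 8·C(j,1) + 10·C(j,2).
At j = 11: j = 11, so v_{11} = -3 + 88 + 550 = 635.

635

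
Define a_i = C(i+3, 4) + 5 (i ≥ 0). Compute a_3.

20

C(6, 4) = 15, so a_3 = 20.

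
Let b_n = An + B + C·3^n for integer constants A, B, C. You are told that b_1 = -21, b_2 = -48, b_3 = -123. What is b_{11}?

-708627

Plug in n = 1, 2, 3: A + B + 3C = -21; 2A + B + 9C = -48; 3A + B + 27C = -123.
Subtracting the first from the second: A + 6C = -27.
Subtracting the second from the third: A + 18C = -75.
Solving: C = -4, A = -3, then B = -6.
So b_n = -3·n + (-6) + (-4)·3^n; at n=11 this is -708627.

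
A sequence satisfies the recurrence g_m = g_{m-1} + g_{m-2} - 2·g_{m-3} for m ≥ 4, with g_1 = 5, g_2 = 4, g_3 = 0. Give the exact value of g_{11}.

66

Compute successive terms:
g_4 = -6, g_5 = -14, g_6 = -20, g_7 = -22, g_8 = -14, g_9 = 4, g_{10} = 34, g_{11} = 66.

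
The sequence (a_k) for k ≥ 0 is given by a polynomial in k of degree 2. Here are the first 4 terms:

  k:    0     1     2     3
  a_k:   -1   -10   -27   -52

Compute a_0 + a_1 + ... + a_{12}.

1st diffs: -9, -17, -25.
2nd diffs: -8, -8 (constant).
Newton forward-difference form: a_k = -1 + (-9)·C(k,1) + (-8)·C(k,2).
Continuing: …, -85, -126, -175, -232, …, a_{12} = -637.
Summing k = 0..12 (13 terms) gives -3003.

-3003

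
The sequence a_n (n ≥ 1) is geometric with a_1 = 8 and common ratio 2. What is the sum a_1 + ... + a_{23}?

a_n = 8·2^(n-1).
S = 8·(2^23 - 1)/(2 - 1) = 8·(8388608 - 1)/(1) = 67108856.

67108856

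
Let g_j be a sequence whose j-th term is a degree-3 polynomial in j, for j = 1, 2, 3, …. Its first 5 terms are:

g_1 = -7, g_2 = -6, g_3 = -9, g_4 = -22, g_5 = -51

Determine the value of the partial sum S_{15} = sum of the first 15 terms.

-10010

1st diffs: 1, -3, -13, -29.
2nd diffs: -4, -10, -16.
3rd diffs: -6, -6 (constant).
So g_j = -j^3 + 4j^2 - 4j - 6.
Continuing: …, -102, -181, -294, -447, …, g_{15} = -2541.
Summing j = 1..15 (15 terms) gives -10010.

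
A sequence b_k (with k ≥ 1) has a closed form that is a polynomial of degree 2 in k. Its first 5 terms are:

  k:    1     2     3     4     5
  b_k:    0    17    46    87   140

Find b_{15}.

1330

1st diffs: 17, 29, 41, 53.
2nd diffs: 12, 12, 12 (constant).
Newton forward-difference form: b_k = 17·C(k-1,1) + 12·C(k-1,2).
At k = 15: k-1 = 14, so b_{15} = 238 + 1092 = 1330.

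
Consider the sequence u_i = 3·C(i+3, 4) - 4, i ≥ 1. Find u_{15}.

9176

C(18, 4) = 3060, so u_{15} = 9176.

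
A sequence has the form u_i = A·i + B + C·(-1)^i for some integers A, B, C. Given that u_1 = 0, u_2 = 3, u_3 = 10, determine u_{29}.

The three given values yield: A + B - C = 0; 2A + B + C = 3; 3A + B - C = 10.
Subtracting the first from the second: A + 2C = 3.
Subtracting the second from the third: A - 2C = 7.
Solving: C = -1, A = 5, then B = -6.
Therefore u_{29} = 145 + (-6) + (-1)·(-1) = 140.

140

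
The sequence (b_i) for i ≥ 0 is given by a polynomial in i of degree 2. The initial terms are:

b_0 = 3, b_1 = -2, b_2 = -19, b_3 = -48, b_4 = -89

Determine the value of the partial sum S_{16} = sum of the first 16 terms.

1st diffs: -5, -17, -29, -41.
2nd diffs: -12, -12, -12 (constant).
Newton forward-difference form: b_i = 3 + (-5)·C(i,1) + (-12)·C(i,2).
Continuing: …, -142, -207, -284, -373, …, b_{15} = -1332.
Summing i = 0..15 (16 terms) gives -7272.

-7272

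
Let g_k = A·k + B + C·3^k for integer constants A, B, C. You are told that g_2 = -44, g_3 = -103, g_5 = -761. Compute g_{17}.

-387420581

Write the equations: 2A + B + 9C = -44; 3A + B + 27C = -103; 5A + B + 243C = -761.
Subtracting the first from the second: A + 18C = -59.
Subtracting the second from the third: 2A + 216C = -658.
Solving: C = -3, A = -5, then B = -7.
Hence g_{17} = -5·17 + (-7) + (-3)·129140163 = -387420581.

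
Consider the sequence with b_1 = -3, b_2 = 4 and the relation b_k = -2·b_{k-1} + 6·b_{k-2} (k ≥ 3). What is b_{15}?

-123779456

Step forward from the initial values:
b_3 = -26, b_4 = 76, b_5 = -308, …, b_{12} = 2554048, b_{13} = -9313088, b_{14} = 33950464, b_{15} = -123779456.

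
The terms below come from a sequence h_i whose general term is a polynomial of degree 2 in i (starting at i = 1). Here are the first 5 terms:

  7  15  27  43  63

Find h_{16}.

1st diffs: 8, 12, 16, 20.
2nd diffs: 4, 4, 4 (constant).
So h_i = 2i^2 + 2i + 3.
Evaluating at i = 16 gives h_{16} = 547.

547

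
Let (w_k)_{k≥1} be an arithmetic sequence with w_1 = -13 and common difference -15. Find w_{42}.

w_k = -13 + (k - 1)·(-15).
w_{42} = -13 + 41·(-15) = -628.

-628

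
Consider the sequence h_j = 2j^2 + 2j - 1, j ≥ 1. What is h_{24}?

1199

h_{24} = 2·24^2 + 2·24 - 1 = 1199.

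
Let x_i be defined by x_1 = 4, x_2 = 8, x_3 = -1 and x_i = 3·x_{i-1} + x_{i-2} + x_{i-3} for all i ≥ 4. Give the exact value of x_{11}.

Compute successive terms:
x_4 = 9;  x_5 = 34;  x_6 = 110;  x_7 = 373;  x_8 = 1263;  x_9 = 4272;  x_{10} = 14452;  x_{11} = 48891.

48891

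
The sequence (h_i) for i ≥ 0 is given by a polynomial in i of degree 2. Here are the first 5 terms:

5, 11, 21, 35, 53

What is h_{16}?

581

1st diffs: 6, 10, 14, 18.
2nd diffs: 4, 4, 4 (constant).
So h_i = 2i^2 + 4i + 5.
Evaluating at i = 16 gives h_{16} = 581.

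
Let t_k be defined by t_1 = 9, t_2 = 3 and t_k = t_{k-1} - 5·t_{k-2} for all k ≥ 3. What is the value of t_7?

-327

Iterate the recurrence:
t_3 = -42;  t_4 = -57;  t_5 = 153;  t_6 = 438;  t_7 = -327.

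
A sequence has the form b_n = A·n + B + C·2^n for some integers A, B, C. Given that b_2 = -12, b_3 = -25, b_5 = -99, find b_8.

Write the equations: 2A + B + 4C = -12; 3A + B + 8C = -25; 5A + B + 32C = -99.
Subtracting the first from the second: A + 4C = -13.
Subtracting the second from the third: 2A + 24C = -74.
Solving: C = -3, A = -1, then B = 2.
So b_n = -1·n + 2 + (-3)·2^n; at n=8 this is -774.

-774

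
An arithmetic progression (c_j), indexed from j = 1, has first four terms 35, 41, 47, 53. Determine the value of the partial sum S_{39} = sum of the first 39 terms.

5811

Common difference d = 6.
c_j = 35 + (j - 1)·6.
c_{39} = 263; S = 39·(35 + 263)/2 = 5811.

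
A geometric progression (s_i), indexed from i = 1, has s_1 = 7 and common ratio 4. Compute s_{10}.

s_i = 7·4^(i-1).
s_{10} = 7·4^9 = 1835008.

1835008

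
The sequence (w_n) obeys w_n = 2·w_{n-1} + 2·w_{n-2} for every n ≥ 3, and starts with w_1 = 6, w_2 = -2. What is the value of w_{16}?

Applying the relation repeatedly:
w_3 = 8; w_4 = 12; w_5 = 40; …; w_{13} = 119424; w_{14} = 326272; w_{15} = 891392; w_{16} = 2435328.

2435328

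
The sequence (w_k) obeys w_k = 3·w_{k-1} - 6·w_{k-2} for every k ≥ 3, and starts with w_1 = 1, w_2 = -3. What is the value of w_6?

Step forward from the initial values:
w_3 = -15;  w_4 = -27;  w_5 = 9;  w_6 = 189.

189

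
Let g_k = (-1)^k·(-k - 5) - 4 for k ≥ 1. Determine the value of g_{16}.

(-1)^16 = 1; -k - 5 at k=16 is -21; so g_{16} = -25.

-25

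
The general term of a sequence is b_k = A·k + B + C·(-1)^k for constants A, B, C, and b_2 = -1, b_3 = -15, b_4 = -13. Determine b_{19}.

-111

At k = 2, 3, 4: 2A + B + C = -1; 3A + B - C = -15; 4A + B + C = -13.
Subtracting the first from the second: A - 2C = -14.
Subtracting the second from the third: A + 2C = 2.
Solving: C = 4, A = -6, then B = 7.
Therefore b_{19} = -114 + 7 + 4·(-1) = -111.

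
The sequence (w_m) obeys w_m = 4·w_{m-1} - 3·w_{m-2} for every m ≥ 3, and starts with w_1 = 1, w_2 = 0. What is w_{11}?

-29523

Applying the relation repeatedly:
w_3 = -3;  w_4 = -12;  w_5 = -39;  w_6 = -120;  w_7 = -363;  w_8 = -1092;  w_9 = -3279;  w_{10} = -9840;  w_{11} = -29523.
(Characteristic roots are 3 and 1.)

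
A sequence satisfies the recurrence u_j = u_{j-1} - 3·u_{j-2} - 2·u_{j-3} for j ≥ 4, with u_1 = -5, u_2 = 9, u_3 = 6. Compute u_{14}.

Compute successive terms:
u_4 = -11;  u_5 = -47;  u_6 = -26;  …;  u_{11} = -1719;  u_{12} = 2134;  u_{13} = 9793;  u_{14} = 6829.

6829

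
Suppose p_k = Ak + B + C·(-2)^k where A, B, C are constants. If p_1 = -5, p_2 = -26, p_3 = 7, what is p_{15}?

98251

At k = 1, 2, 3: A + B - 2C = -5; 2A + B + 4C = -26; 3A + B - 8C = 7.
Subtracting the first from the second: A + 6C = -21.
Subtracting the second from the third: A - 12C = 33.
Solving: C = -3, A = -3, then B = -8.
Therefore p_{15} = -45 + (-8) + (-3)·(-32768) = 98251.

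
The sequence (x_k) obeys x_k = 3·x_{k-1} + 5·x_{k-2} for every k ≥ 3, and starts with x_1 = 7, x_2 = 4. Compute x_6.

x_3 = 47  x_4 = 161  x_5 = 718  x_6 = 2959.

2959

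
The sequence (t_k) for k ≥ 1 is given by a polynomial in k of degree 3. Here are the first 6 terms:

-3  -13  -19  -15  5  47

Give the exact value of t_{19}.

5325

1st diffs: -10, -6, 4, 20, 42.
2nd diffs: 4, 10, 16, 22.
3rd diffs: 6, 6, 6 (constant).
So t_k = k^3 - 4k^2 - 5k + 5.
Evaluating at k = 19 gives t_{19} = 5325.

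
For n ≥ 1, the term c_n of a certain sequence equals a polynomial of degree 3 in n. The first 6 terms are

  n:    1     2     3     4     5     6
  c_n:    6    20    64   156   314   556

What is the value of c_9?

1966

1st diffs: 14, 44, 92, 158, 242.
2nd diffs: 30, 48, 66, 84.
3rd diffs: 18, 18, 18 (constant).
Newton forward-difference form: c_n = 6 + 14·C(n-1,1) + 30·C(n-1,2) + 18·C(n-1,3).
At n = 9: n-1 = 8, so c_9 = 6 + 112 + 840 + 1008 = 1966.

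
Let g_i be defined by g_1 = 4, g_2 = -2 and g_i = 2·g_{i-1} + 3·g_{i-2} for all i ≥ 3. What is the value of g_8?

Step forward from the initial values:
g_3 = 8;  g_4 = 10;  g_5 = 44;  g_6 = 118;  g_7 = 368;  g_8 = 1090.
(Characteristic roots are 3 and -1.)

1090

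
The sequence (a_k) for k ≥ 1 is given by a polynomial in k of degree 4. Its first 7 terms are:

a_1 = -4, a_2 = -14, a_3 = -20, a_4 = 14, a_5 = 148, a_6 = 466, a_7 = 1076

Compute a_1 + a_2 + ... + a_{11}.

1st diffs: -10, -6, 34, 134, 318, 610.
2nd diffs: 4, 40, 100, 184, 292.
3rd diffs: 36, 60, 84, 108.
4th diffs: 24, 24, 24 (constant).
So a_k = k^4 - 4k^3 + k^2 - 2.
Continuing: 2110, 3724, 6098, 9436.
Summing k = 1..11 (11 terms) gives 23034.

23034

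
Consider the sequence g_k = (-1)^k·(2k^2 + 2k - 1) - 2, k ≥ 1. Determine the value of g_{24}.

(-1)^24 = 1; 2k^2 + 2k - 1 at k=24 is 1199; so g_{24} = 1197.

1197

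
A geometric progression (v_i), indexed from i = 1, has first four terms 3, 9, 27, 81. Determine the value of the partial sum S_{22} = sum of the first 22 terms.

Common ratio r = 3.
v_i = 3·3^(i-1).
S = 3·(3^22 - 1)/(3 - 1) = 3·(31381059609 - 1)/(2) = 47071589412.

47071589412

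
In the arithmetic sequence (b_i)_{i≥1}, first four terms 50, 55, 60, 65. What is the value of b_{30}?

195

Common difference d = 5.
b_i = 50 + (i - 1)·5.
b_{30} = 50 + 29·5 = 195.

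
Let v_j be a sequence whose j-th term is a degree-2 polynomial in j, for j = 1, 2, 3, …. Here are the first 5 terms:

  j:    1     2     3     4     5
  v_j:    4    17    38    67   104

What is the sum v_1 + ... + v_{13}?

3354

1st diffs: 13, 21, 29, 37.
2nd diffs: 8, 8, 8 (constant).
Newton forward-difference form: v_j = 4 + 13·C(j-1,1) + 8·C(j-1,2).
Continuing: …, 149, 202, 263, 332, …, v_{13} = 688.
Summing j = 1..13 (13 terms) gives 3354.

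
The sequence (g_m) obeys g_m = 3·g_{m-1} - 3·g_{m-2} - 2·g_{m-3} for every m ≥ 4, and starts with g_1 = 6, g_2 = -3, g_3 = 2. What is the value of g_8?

Compute successive terms:
g_4 = 3  g_5 = 9  g_6 = 14  g_7 = 9  g_8 = -33.

-33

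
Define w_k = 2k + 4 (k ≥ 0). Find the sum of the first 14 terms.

238

Over k = 0..13: Σk = 91.
Total = (2)·91 + (4)·14 = 238.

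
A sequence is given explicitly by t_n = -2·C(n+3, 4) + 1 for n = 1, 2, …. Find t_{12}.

-2729

C(15, 4) = 1365, so t_{12} = -2729.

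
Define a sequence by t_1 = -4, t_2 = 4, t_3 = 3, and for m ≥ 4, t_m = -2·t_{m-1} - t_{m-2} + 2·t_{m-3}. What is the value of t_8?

Step forward from the initial values:
t_4 = -18  t_5 = 41  t_6 = -58  t_7 = 39  t_8 = 62.

62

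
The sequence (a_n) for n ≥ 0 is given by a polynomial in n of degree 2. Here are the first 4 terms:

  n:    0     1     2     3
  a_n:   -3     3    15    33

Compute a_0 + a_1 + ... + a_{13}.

1st diffs: 6, 12, 18.
2nd diffs: 6, 6 (constant).
Newton forward-difference form: a_n = -3 + 6·C(n,1) + 6·C(n,2).
Continuing: …, 57, 87, 123, 165, …, a_{13} = 543.
Summing n = 0..13 (14 terms) gives 2688.

2688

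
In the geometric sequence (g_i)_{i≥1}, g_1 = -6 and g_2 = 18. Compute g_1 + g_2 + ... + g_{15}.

Common ratio r = -3.
g_i = (-6)·(-3)^(i-1).
S = (-6)·((-3)^15 - 1)/(-3 - 1) = (-6)·(-14348907 - 1)/(-4) = -21523362.

-21523362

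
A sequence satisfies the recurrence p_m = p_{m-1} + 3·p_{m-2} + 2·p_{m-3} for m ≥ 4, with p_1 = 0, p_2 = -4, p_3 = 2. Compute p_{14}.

Compute successive terms:
p_4 = -10;  p_5 = -12;  p_6 = -38;  …;  p_{11} = -3708;  p_{12} = -9310;  p_{13} = -23382;  p_{14} = -58728.

-58728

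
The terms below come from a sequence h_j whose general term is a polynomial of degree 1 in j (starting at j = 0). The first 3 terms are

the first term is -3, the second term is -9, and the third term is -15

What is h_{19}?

-117

1st diffs: -6, -6 (constant).
So h_j = -6j - 3.
Evaluating at j = 19 gives h_{19} = -117.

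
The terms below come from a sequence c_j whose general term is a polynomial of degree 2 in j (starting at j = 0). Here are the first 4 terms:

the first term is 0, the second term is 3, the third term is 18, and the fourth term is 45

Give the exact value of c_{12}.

1st diffs: 3, 15, 27.
2nd diffs: 12, 12 (constant).
So c_j = 6j^2 - 3j.
Evaluating at j = 12 gives c_{12} = 828.

828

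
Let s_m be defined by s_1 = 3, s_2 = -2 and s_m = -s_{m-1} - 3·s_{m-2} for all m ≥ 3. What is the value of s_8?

118

Applying the relation repeatedly:
s_3 = -7;  s_4 = 13;  s_5 = 8;  s_6 = -47;  s_7 = 23;  s_8 = 118.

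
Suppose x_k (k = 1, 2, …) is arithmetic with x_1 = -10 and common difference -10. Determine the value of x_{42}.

-420

x_k = -10 + (k - 1)·(-10).
x_{42} = -10 + 41·(-10) = -420.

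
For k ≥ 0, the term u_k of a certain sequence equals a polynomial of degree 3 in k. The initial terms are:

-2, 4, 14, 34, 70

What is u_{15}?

3238

1st diffs: 6, 10, 20, 36.
2nd diffs: 4, 10, 16.
3rd diffs: 6, 6 (constant).
So u_k = k^3 - k^2 + 6k - 2.
Evaluating at k = 15 gives u_{15} = 3238.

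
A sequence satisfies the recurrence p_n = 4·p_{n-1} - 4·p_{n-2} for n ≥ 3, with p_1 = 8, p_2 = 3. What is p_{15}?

p_3 = -20, p_4 = -92, p_5 = -288, …, p_{12} = -130048, p_{13} = -286720, p_{14} = -626688, p_{15} = -1359872.
(Characteristic roots are 2 and 2.)

-1359872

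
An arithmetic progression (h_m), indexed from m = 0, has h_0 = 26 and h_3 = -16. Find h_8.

Common difference d = (-16 - 26) / (3 - 0) = -14.
h_m = 26 + (m - 0)·(-14).
h_8 = 26 + 8·(-14) = -86.

-86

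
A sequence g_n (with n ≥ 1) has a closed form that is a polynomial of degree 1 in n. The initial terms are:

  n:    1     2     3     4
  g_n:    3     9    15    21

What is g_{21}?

1st diffs: 6, 6, 6 (constant).
So g_n = 6n - 3.
Evaluating at n = 21 gives g_{21} = 123.

123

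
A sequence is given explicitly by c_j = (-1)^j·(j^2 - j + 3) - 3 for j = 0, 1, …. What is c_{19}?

-348

(-1)^19 = -1; j^2 - j + 3 at j=19 is 345; so c_{19} = -348.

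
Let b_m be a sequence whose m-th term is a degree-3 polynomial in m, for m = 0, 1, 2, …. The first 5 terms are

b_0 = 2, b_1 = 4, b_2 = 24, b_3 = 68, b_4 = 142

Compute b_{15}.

4652

1st diffs: 2, 20, 44, 74.
2nd diffs: 18, 24, 30.
3rd diffs: 6, 6 (constant).
So b_m = m^3 + 6m^2 - 5m + 2.
Evaluating at m = 15 gives b_{15} = 4652.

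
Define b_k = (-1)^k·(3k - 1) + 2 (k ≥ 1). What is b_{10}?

(-1)^10 = 1; 3k - 1 at k=10 is 29; so b_{10} = 31.

31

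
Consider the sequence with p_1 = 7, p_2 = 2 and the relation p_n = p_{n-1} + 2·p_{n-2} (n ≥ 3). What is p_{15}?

49156

p_3 = 16  p_4 = 20  p_5 = 52  …  p_{12} = 6140  p_{13} = 12292  p_{14} = 24572  p_{15} = 49156.
(Characteristic roots are 2 and -1.)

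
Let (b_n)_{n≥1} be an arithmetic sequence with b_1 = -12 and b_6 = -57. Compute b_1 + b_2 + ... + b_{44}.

Common difference d = (-57 - (-12)) / (6 - 1) = -9.
b_n = -12 + (n - 1)·(-9).
b_{44} = -399; S = 44·(-12 + (-399))/2 = -9042.

-9042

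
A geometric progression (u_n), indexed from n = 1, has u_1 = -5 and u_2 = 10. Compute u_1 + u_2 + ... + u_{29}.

-894784855

Common ratio r = -2.
u_n = (-5)·(-2)^(n-1).
S = (-5)·((-2)^29 - 1)/(-2 - 1) = (-5)·(-536870912 - 1)/(-3) = -894784855.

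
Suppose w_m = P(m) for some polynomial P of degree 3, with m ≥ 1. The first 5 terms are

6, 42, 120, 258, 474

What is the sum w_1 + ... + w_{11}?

1st diffs: 36, 78, 138, 216.
2nd diffs: 42, 60, 78.
3rd diffs: 18, 18 (constant).
So w_m = 3m^3 + 3m^2 + 6m - 6.
Continuing: …, 786, 1212, 1770, 2478, …, w_{11} = 4416.
Summing m = 1..11 (11 terms) gives 14916.

14916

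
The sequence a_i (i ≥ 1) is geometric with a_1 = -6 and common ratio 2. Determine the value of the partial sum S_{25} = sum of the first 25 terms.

-201326586

a_i = (-6)·2^(i-1).
S = (-6)·(2^25 - 1)/(2 - 1) = (-6)·(33554432 - 1)/(1) = -201326586.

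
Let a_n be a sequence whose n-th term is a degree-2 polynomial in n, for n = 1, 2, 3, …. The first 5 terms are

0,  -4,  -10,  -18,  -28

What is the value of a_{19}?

-378

1st diffs: -4, -6, -8, -10.
2nd diffs: -2, -2, -2 (constant).
So a_n = -n^2 - n + 2.
Evaluating at n = 19 gives a_{19} = -378.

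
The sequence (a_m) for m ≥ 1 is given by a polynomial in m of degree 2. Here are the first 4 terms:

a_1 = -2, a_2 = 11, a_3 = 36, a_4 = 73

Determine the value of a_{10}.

1st diffs: 13, 25, 37.
2nd diffs: 12, 12 (constant).
So a_m = 6m^2 - 5m - 3.
Evaluating at m = 10 gives a_{10} = 547.

547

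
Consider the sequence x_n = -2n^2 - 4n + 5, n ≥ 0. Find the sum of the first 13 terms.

-1547

Over n = 0..12: Σn = 78, Σn² = 650.
Total = (-2)·650 + (-4)·78 + (5)·13 = -1547.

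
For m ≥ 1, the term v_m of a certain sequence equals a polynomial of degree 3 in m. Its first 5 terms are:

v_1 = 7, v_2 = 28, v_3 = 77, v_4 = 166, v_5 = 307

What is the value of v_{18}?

12332

1st diffs: 21, 49, 89, 141.
2nd diffs: 28, 40, 52.
3rd diffs: 12, 12 (constant).
Newton forward-difference form: v_m = 7 + 21·C(m-1,1) + 28·C(m-1,2) + 12·C(m-1,3).
At m = 18: m-1 = 17, so v_{18} = 7 + 357 + 3808 + 8160 = 12332.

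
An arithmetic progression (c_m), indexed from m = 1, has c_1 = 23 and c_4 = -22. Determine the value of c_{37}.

Common difference d = (-22 - 23) / (4 - 1) = -15.
c_m = 23 + (m - 1)·(-15).
c_{37} = 23 + 36·(-15) = -517.

-517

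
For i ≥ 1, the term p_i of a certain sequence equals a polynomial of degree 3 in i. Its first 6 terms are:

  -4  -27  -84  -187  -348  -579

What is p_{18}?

-13179

1st diffs: -23, -57, -103, -161, -231.
2nd diffs: -34, -46, -58, -70.
3rd diffs: -12, -12, -12 (constant).
So p_i = -2i^3 - 5i^2 + 6i - 3.
Evaluating at i = 18 gives p_{18} = -13179.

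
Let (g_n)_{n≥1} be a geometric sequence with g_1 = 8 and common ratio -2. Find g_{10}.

-4096

g_n = 8·(-2)^(n-1).
g_{10} = 8·(-2)^9 = -4096.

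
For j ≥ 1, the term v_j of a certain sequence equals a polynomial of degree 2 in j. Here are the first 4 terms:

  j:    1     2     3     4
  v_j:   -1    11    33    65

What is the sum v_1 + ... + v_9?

1263

1st diffs: 12, 22, 32.
2nd diffs: 10, 10 (constant).
Newton forward-difference form: v_j = -1 + 12·C(j-1,1) + 10·C(j-1,2).
Continuing: …, 107, 159, 221, 293, …, v_9 = 375.
Summing j = 1..9 (9 terms) gives 1263.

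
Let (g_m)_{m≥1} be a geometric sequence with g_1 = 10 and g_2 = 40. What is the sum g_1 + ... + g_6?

13650

Common ratio r = 4.
g_m = 10·4^(m-1).
S = 10·(4^6 - 1)/(4 - 1) = 10·(4096 - 1)/(3) = 13650.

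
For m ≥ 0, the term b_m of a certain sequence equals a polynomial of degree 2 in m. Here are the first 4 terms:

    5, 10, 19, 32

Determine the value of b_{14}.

439

1st diffs: 5, 9, 13.
2nd diffs: 4, 4 (constant).
Newton forward-difference form: b_m = 5 + 5·C(m,1) + 4·C(m,2).
At m = 14: m = 14, so b_{14} = 5 + 70 + 364 = 439.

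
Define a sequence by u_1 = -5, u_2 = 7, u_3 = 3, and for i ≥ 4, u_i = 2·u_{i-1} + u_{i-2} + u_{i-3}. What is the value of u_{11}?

6752

Step forward from the initial values:
u_4 = 8, u_5 = 26, u_6 = 63, u_7 = 160, u_8 = 409, u_9 = 1041, u_{10} = 2651, u_{11} = 6752.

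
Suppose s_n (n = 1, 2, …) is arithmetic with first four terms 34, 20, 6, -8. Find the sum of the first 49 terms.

Common difference d = -14.
s_n = 34 + (n - 1)·(-14).
s_{49} = -638; S = 49·(34 + (-638))/2 = -14798.

-14798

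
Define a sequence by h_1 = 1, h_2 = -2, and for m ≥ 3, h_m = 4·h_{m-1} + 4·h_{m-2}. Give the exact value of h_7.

h_3 = -4; h_4 = -24; h_5 = -112; h_6 = -544; h_7 = -2624.

-2624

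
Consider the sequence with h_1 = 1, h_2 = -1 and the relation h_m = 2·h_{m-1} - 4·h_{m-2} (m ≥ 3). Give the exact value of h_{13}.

h_3 = -6  h_4 = -8  h_5 = 8  …  h_{10} = -512  h_{11} = 512  h_{12} = 3072  h_{13} = 4096.

4096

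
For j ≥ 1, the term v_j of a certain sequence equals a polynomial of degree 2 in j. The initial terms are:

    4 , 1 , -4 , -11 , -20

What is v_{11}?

1st diffs: -3, -5, -7, -9.
2nd diffs: -2, -2, -2 (constant).
Newton forward-difference form: v_j = 4 + (-3)·C(j-1,1) + (-2)·C(j-1,2).
At j = 11: j-1 = 10, so v_{11} = 4 - 30 - 90 = -116.

-116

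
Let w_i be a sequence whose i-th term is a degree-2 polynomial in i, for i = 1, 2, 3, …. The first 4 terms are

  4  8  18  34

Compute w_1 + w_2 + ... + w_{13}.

2080

1st diffs: 4, 10, 16.
2nd diffs: 6, 6 (constant).
Newton forward-difference form: w_i = 4 + 4·C(i-1,1) + 6·C(i-1,2).
Continuing: …, 56, 84, 118, 158, …, w_{13} = 448.
Summing i = 1..13 (13 terms) gives 2080.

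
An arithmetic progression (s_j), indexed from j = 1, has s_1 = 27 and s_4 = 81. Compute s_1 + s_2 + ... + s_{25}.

6075

Common difference d = (81 - 27) / (4 - 1) = 18.
s_j = 27 + (j - 1)·18.
s_{25} = 459; S = 25·(27 + 459)/2 = 6075.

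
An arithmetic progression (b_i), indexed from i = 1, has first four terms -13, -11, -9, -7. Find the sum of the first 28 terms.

Common difference d = 2.
b_i = -13 + (i - 1)·2.
b_{28} = 41; S = 28·(-13 + 41)/2 = 392.

392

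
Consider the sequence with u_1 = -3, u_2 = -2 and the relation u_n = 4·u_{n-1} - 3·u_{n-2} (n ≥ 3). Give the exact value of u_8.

1090

u_3 = 1  u_4 = 10  u_5 = 37  u_6 = 118  u_7 = 361  u_8 = 1090.
(Characteristic roots are 3 and 1.)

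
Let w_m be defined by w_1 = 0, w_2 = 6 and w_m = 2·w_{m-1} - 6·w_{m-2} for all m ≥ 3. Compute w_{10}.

-6816

Compute successive terms:
w_3 = 12, w_4 = -12, w_5 = -96, w_6 = -120, w_7 = 336, w_8 = 1392, w_9 = 768, w_{10} = -6816.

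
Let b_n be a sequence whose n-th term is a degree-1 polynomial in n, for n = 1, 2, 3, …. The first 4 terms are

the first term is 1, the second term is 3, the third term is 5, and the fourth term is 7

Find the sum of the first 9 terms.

1st diffs: 2, 2, 2 (constant).
So b_n = 2n - 1.
Continuing: …, 9, 11, 13, 15, …, b_9 = 17.
Summing n = 1..9 (9 terms) gives 81.

81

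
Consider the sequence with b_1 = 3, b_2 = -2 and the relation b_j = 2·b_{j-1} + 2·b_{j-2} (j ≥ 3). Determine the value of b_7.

24

Applying the relation repeatedly:
b_3 = 2  b_4 = 0  b_5 = 4  b_6 = 8  b_7 = 24.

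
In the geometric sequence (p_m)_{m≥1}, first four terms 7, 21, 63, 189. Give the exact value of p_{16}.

Common ratio r = 3.
p_m = 7·3^(m-1).
p_{16} = 7·3^15 = 100442349.

100442349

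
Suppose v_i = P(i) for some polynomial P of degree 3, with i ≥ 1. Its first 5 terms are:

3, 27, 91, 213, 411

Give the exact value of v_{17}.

1st diffs: 24, 64, 122, 198.
2nd diffs: 40, 58, 76.
3rd diffs: 18, 18 (constant).
Newton forward-difference form: v_i = 3 + 24·C(i-1,1) + 40·C(i-1,2) + 18·C(i-1,3).
At i = 17: i-1 = 16, so v_{17} = 3 + 384 + 4800 + 10080 = 15267.

15267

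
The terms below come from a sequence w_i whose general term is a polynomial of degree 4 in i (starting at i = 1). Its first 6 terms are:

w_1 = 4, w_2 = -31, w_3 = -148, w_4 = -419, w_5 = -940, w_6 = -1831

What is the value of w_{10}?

-12335

1st diffs: -35, -117, -271, -521, -891.
2nd diffs: -82, -154, -250, -370.
3rd diffs: -72, -96, -120.
4th diffs: -24, -24 (constant).
Newton forward-difference form: w_i = 4 + (-35)·C(i-1,1) + (-82)·C(i-1,2) + (-72)·C(i-1,3) + (-24)·C(i-1,4).
At i = 10: i-1 = 9, so w_{10} = 4 - 315 - 2952 - 6048 - 3024 = -12335.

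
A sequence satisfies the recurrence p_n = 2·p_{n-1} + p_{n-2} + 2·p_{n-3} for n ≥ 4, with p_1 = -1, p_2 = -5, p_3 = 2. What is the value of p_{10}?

Compute successive terms:
p_4 = -3;  p_5 = -14;  p_6 = -27;  p_7 = -74;  p_8 = -203;  p_9 = -534;  p_{10} = -1419.

-1419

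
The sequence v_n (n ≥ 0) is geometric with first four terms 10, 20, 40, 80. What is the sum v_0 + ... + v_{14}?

327670

Common ratio r = 2.
v_n = 10·2^(n-0).
S = 10·(2^15 - 1)/(2 - 1) = 10·(32768 - 1)/(1) = 327670.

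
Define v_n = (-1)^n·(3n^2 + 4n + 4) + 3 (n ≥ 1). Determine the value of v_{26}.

(-1)^26 = 1; 3n^2 + 4n + 4 at n=26 is 2136; so v_{26} = 2139.

2139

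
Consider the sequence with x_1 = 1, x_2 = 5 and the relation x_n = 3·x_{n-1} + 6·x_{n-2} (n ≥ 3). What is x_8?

Compute successive terms:
x_3 = 21  x_4 = 93  x_5 = 405  x_6 = 1773  x_7 = 7749  x_8 = 33885.

33885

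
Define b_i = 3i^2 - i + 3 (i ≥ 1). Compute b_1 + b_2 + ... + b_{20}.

8460

Over i = 1..20: Σi = 210, Σi² = 2870.
Total = (3)·2870 + (-1)·210 + (3)·20 = 8460.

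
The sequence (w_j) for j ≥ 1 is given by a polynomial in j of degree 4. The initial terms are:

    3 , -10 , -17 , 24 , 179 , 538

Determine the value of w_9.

4099

1st diffs: -13, -7, 41, 155, 359.
2nd diffs: 6, 48, 114, 204.
3rd diffs: 42, 66, 90.
4th diffs: 24, 24 (constant).
So w_j = j^4 - 3j^3 - 4j^2 + 5j + 4.
Evaluating at j = 9 gives w_9 = 4099.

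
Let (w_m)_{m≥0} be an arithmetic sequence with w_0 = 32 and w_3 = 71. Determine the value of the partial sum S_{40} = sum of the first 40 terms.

11420

Common difference d = (71 - 32) / (3 - 0) = 13.
w_m = 32 + (m - 0)·13.
w_{39} = 539; S = 40·(32 + 539)/2 = 11420.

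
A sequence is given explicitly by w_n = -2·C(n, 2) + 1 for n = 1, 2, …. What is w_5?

C(5, 2) = 10, so w_5 = -19.

-19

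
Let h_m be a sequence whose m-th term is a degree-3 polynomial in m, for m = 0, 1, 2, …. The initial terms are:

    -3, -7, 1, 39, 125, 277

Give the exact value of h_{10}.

2657

1st diffs: -4, 8, 38, 86, 152.
2nd diffs: 12, 30, 48, 66.
3rd diffs: 18, 18, 18 (constant).
Newton forward-difference form: h_m = -3 + (-4)·C(m,1) + 12·C(m,2) + 18·C(m,3).
At m = 10: m = 10, so h_{10} = -3 - 40 + 540 + 2160 = 2657.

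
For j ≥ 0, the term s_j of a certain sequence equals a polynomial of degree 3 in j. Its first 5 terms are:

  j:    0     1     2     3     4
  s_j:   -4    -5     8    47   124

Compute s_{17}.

1st diffs: -1, 13, 39, 77.
2nd diffs: 14, 26, 38.
3rd diffs: 12, 12 (constant).
Newton forward-difference form: s_j = -4 + (-1)·C(j,1) + 14·C(j,2) + 12·C(j,3).
At j = 17: j = 17, so s_{17} = -4 - 17 + 1904 + 8160 = 10043.

10043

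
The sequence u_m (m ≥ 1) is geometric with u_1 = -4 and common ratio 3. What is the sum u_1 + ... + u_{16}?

-86093440

u_m = (-4)·3^(m-1).
S = (-4)·(3^16 - 1)/(3 - 1) = (-4)·(43046721 - 1)/(2) = -86093440.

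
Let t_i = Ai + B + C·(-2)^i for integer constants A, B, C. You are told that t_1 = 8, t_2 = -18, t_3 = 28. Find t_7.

Plug in i = 1, 2, 3: A + B - 2C = 8; 2A + B + 4C = -18; 3A + B - 8C = 28.
Subtracting the first from the second: A + 6C = -26.
Subtracting the second from the third: A - 12C = 46.
Solving: C = -4, A = -2, then B = 2.
So t_i = -2·i + 2 + (-4)·(-2)^i; at i=7 this is 500.

500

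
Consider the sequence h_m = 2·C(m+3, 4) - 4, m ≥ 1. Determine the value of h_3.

C(6, 4) = 15, so h_3 = 26.

26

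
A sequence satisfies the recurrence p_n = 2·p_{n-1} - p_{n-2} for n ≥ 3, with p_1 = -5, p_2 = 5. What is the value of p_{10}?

85

Iterate the recurrence:
p_3 = 15, p_4 = 25, p_5 = 35, p_6 = 45, p_7 = 55, p_8 = 65, p_9 = 75, p_{10} = 85.
(Characteristic roots are 1 and 1.)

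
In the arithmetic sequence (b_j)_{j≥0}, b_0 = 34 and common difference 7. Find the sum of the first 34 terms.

b_j = 34 + (j - 0)·7.
b_{33} = 265; S = 34·(34 + 265)/2 = 5083.

5083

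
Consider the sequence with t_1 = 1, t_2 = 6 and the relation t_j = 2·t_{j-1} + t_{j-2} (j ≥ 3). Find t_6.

186

Applying the relation repeatedly:
t_3 = 13  t_4 = 32  t_5 = 77  t_6 = 186.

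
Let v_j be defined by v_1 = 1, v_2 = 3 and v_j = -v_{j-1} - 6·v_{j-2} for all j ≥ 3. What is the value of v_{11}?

Step forward from the initial values:
v_3 = -9  v_4 = -9  v_5 = 63  v_6 = -9  v_7 = -369  v_8 = 423  v_9 = 1791  v_{10} = -4329  v_{11} = -6417.

-6417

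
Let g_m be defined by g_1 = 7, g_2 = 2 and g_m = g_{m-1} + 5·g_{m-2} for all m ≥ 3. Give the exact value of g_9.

12097

Compute successive terms:
g_3 = 37, g_4 = 47, g_5 = 232, g_6 = 467, g_7 = 1627, g_8 = 3962, g_9 = 12097.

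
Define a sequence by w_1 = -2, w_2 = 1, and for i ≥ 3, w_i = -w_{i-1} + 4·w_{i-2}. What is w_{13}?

w_3 = -9; w_4 = 13; w_5 = -49; …; w_{10} = 4693; w_{11} = -12249; w_{12} = 31021; w_{13} = -80017.

-80017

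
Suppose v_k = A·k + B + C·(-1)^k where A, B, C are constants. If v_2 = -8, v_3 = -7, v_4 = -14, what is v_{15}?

The three given values yield: 2A + B + C = -8; 3A + B - C = -7; 4A + B + C = -14.
Subtracting the first from the second: A - 2C = 1.
Subtracting the second from the third: A + 2C = -7.
Solving: C = -2, A = -3, then B = 0.
Therefore v_{15} = -45 + 0 + (-2)·(-1) = -43.

-43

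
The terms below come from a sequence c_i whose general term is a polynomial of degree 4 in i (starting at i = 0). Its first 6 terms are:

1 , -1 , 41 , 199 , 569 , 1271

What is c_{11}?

1st diffs: -2, 42, 158, 370, 702.
2nd diffs: 44, 116, 212, 332.
3rd diffs: 72, 96, 120.
4th diffs: 24, 24 (constant).
Newton forward-difference form: c_i = 1 + (-2)·C(i,1) + 44·C(i,2) + 72·C(i,3) + 24·C(i,4).
At i = 11: i = 11, so c_{11} = 1 - 22 + 2420 + 11880 + 7920 = 22199.

22199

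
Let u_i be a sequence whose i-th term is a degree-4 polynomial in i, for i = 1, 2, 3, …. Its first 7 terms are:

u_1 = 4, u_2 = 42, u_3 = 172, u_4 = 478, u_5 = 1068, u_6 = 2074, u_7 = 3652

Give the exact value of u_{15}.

63508

1st diffs: 38, 130, 306, 590, 1006, 1578.
2nd diffs: 92, 176, 284, 416, 572.
3rd diffs: 84, 108, 132, 156.
4th diffs: 24, 24, 24 (constant).
So u_i = i^4 + 4i^3 - 3i^2 + 4i - 2.
Evaluating at i = 15 gives u_{15} = 63508.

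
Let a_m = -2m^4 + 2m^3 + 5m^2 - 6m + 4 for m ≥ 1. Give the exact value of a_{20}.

a_{20} = -2·20^4 + 2·20^3 + 5·20^2 - 6·20 + 4 = -302116.

-302116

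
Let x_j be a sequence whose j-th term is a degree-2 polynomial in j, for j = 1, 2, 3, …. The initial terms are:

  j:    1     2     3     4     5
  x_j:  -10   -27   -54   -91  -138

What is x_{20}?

-2043

1st diffs: -17, -27, -37, -47.
2nd diffs: -10, -10, -10 (constant).
Newton forward-difference form: x_j = -10 + (-17)·C(j-1,1) + (-10)·C(j-1,2).
At j = 20: j-1 = 19, so x_{20} = -10 - 323 - 1710 = -2043.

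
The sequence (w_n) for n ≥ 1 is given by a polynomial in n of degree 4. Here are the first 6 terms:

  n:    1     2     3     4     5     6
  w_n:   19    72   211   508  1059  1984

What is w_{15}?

58819

1st diffs: 53, 139, 297, 551, 925.
2nd diffs: 86, 158, 254, 374.
3rd diffs: 72, 96, 120.
4th diffs: 24, 24 (constant).
Newton forward-difference form: w_n = 19 + 53·C(n-1,1) + 86·C(n-1,2) + 72·C(n-1,3) + 24·C(n-1,4).
At n = 15: n-1 = 14, so w_{15} = 19 + 742 + 7826 + 26208 + 24024 = 58819.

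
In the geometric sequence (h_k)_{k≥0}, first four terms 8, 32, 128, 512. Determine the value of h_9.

Common ratio r = 4.
h_k = 8·4^(k-0).
h_9 = 8·4^9 = 2097152.

2097152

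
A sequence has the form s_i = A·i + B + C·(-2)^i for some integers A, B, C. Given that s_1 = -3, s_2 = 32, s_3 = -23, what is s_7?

-603

The three given values yield: A + B - 2C = -3; 2A + B + 4C = 32; 3A + B - 8C = -23.
Subtracting the first from the second: A + 6C = 35.
Subtracting the second from the third: A - 12C = -55.
Solving: C = 5, A = 5, then B = 2.
Therefore s_7 = 35 + 2 + 5·(-128) = -603.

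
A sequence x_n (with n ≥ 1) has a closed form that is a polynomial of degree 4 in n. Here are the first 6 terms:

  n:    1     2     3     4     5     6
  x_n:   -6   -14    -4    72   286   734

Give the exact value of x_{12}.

1st diffs: -8, 10, 76, 214, 448.
2nd diffs: 18, 66, 138, 234.
3rd diffs: 48, 72, 96.
4th diffs: 24, 24 (constant).
Newton forward-difference form: x_n = -6 + (-8)·C(n-1,1) + 18·C(n-1,2) + 48·C(n-1,3) + 24·C(n-1,4).
At n = 12: n-1 = 11, so x_{12} = -6 - 88 + 990 + 7920 + 7920 = 16736.

16736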